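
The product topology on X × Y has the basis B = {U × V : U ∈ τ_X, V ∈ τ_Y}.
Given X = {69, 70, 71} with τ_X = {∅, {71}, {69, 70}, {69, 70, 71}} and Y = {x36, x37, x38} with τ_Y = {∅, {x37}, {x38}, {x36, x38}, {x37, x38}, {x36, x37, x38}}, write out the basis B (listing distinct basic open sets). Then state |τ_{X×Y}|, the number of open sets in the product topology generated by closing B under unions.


Basis B = {∅ × ∅, {71} × {x37}, {71} × {x38}, {69, 70} × {x37}, {69, 70} × {x38}, {71} × {x36, x38}, {71} × {x37, x38}, {69, 70, 71} × {x37}, {69, 70, 71} × {x38}, {71} × {x36, x37, x38}, {69, 70} × {x36, x38}, {69, 70} × {x37, x38}, {69, 70} × {x36, x37, x38}, {69, 70, 71} × {x36, x38}, {69, 70, 71} × {x37, x38}, {69, 70, 71} × {x36, x37, x38}}; |τ_{X×Y}| = 36.

Enumerate products U × V with U ∈ τ_X, V ∈ τ_Y (deduplicated):
  ∅ × ∅ = {} (∅)
  {71} × {x37} = {(71,x37)}
  {71} × {x38} = {(71,x38)}
  {69, 70} × {x37} = {(69,x37), (70,x37)}
  {69, 70} × {x38} = {(69,x38), (70,x38)}
  {71} × {x36, x38} = {(71,x36), (71,x38)}
  {71} × {x37, x38} = {(71,x37), (71,x38)}
  {69, 70, 71} × {x37} = {(69,x37), (70,x37), (71,x37)}
  {69, 70, 71} × {x38} = {(69,x38), (70,x38), (71,x38)}
  {71} × {x36, x37, x38} = {(71,x36), (71,x37), (71,x38)}
  {69, 70} × {x36, x38} = {(69,x36), (69,x38), (70,x36), (70,x38)}
  {69, 70} × {x37, x38} = {(69,x37), (69,x38), (70,x37), (70,x38)}
  {69, 70} × {x36, x37, x38} = {(69,x36), (69,x37), (69,x38), (70,x36), (70,x37), (70,x38)}
  {69, 70, 71} × {x36, x38} = {(69,x36), (69,x38), (70,x36), (70,x38), (71,x36), (71,x38)}
  {69, 70, 71} × {x37, x38} = {(69,x37), (69,x38), (70,x37), (70,x38), (71,x37), (71,x38)}
  {69, 70, 71} × {x36, x37, x38} = {(69,x36), (69,x37), (69,x38), (70,x36), (70,x37), (70,x38), (71,x36), (71,x37), (71,x38)}
These 16 distinct sets form the basis B.
Close under arbitrary unions to get τ_{X×Y}; counting gives |τ_{X×Y}| = 36.


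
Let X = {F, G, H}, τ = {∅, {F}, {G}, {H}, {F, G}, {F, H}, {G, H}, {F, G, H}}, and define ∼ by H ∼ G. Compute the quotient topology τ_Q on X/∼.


X/∼ = {[F], [G=H]}; |τ_Q| = 4.

Equivalence classes: [F], [G=H].
Quotient map π: X → X/∼ sends F ↦ [F], G ↦ [G=H], H ↦ [G=H].
For each subset V ⊆ X/∼, compute π^{-1}(V) ⊆ X and check whether π^{-1}(V) ∈ τ. V is open in τ_Q iff π^{-1}(V) ∈ τ.
  V = {}: π^{-1}(V) = ∅ ∈ τ ✓.
  V = {[F]}: π^{-1}(V) = {F} ∈ τ ✓.
  V = {[G=H]}: π^{-1}(V) = {G, H} ∈ τ ✓.
  V = {[F], [G=H]}: π^{-1}(V) = {F, G, H} ∈ τ ✓.
Open sets in the quotient: τ_Q = {{}, {[F]}, {[G=H]}, {[F], [G=H]}} (4 elements).


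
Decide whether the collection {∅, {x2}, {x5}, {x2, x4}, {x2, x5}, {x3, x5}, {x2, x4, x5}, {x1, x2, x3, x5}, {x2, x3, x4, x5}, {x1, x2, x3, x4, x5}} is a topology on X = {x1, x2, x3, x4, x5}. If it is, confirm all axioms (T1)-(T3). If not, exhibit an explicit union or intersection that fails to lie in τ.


τ is NOT a topology on X.

Axiom (T1): ∅ ∈ τ? Yes; X ∈ τ? Yes.
Axiom (T2/T3): check pairwise unions and intersections of members of τ.
Counterexample for (T2): {x2} ∪ {x3, x5} = {x2, x3, x5} ∉ τ. Therefore τ is NOT a topology.


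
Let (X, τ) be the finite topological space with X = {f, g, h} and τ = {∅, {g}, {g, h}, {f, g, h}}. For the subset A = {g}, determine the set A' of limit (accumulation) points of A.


A' = {f, h}

For each x ∈ X, list the open sets U ∈ τ with x ∈ U, then check whether U ∩ (A ∖ {x}) ≠ ∅ for every such U.
  x = f: opens ∋ x are {f, g, h}; each meets A ∖ {f}, so x IS a limit point.
  x = g: open {g} ∋ x has {g} ∩ (A ∖ {g}) = ∅, so x is NOT a limit point.
  x = h: opens ∋ x are {g, h}, {f, g, h}; each meets A ∖ {h}, so x IS a limit point.
Collecting: A' = {f, h}.


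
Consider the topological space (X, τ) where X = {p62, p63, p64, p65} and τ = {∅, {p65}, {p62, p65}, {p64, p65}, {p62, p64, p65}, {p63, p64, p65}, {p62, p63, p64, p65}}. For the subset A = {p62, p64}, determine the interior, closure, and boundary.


int(A) = ∅, cl(A) = {p62, p63, p64}, ∂A = {p62, p63, p64}.

Closed sets in (X, τ) are complements of opens:
  closed(X, τ) = {∅, {p62}, {p63}, {p62, p63}, {p63, p64}, {p62, p63, p64}, {p62, p63, p64, p65}}.
int(A) = ⋃ {U ∈ τ : U ⊆ A}. Opens contained in A: ∅.
Taking the union of these: int(A) = ∅.
cl(A) = ⋂ {C closed : A ⊆ C}. Closed sets containing A: {p62, p63, p64}, {p62, p63, p64, p65}.
Intersecting these: cl(A) = {p62, p63, p64}.
∂A = cl(A) ∖ int(A) = {p62, p63, p64} ∖ ∅ = {p62, p63, p64}.


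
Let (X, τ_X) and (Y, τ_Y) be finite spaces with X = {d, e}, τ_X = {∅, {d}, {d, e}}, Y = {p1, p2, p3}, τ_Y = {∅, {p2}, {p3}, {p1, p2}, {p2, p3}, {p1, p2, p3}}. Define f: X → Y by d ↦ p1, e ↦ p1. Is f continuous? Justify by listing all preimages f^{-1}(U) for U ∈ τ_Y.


f IS continuous.

Compute f^{-1}(U) for each U ∈ τ_Y:
  U = ∅: f^{-1}(U) = ∅ ∈ τ_X ✓.
  U = {p2}: f^{-1}(U) = ∅ ∈ τ_X ✓.
  U = {p3}: f^{-1}(U) = ∅ ∈ τ_X ✓.
  U = {p1, p2}: f^{-1}(U) = {d, e} ∈ τ_X ✓.
  U = {p2, p3}: f^{-1}(U) = ∅ ∈ τ_X ✓.
  U = {p1, p2, p3}: f^{-1}(U) = {d, e} ∈ τ_X ✓.
Every preimage lies in τ_X, so f IS continuous.


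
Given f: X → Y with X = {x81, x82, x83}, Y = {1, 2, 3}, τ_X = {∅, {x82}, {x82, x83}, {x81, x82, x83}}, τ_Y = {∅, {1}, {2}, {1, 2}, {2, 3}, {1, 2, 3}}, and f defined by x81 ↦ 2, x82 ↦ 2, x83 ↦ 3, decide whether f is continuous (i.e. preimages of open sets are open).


f is NOT continuous.

Compute f^{-1}(U) for each U ∈ τ_Y:
  U = ∅: f^{-1}(U) = ∅ ∈ τ_X ✓.
  U = {1}: f^{-1}(U) = ∅ ∈ τ_X ✓.
  U = {2}: f^{-1}(U) = {x81, x82} ∉ τ_X ✗.
  U = {1, 2}: f^{-1}(U) = {x81, x82} ∉ τ_X ✗.
  U = {2, 3}: f^{-1}(U) = {x81, x82, x83} ∈ τ_X ✓.
  U = {1, 2, 3}: f^{-1}(U) = {x81, x82, x83} ∈ τ_X ✓.
Found U = {2} with f^{-1}(U) = {x81, x82} not in τ_X. Therefore f is NOT continuous.


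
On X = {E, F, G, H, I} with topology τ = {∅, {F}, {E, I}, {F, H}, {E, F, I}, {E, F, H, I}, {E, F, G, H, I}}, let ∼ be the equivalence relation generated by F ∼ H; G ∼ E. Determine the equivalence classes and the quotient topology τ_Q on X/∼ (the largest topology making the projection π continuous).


X/∼ = {[E=G], [F=H], [I]}; |τ_Q| = 3.

Equivalence classes: [E=G], [F=H], [I].
Quotient map π: X → X/∼ sends E ↦ [E=G], F ↦ [F=H], G ↦ [E=G], H ↦ [F=H], I ↦ [I].
For each subset V ⊆ X/∼, compute π^{-1}(V) ⊆ X and check whether π^{-1}(V) ∈ τ. V is open in τ_Q iff π^{-1}(V) ∈ τ.
  V = {}: π^{-1}(V) = ∅ ∈ τ ✓.
  V = {[E=G]}: π^{-1}(V) = {E, G} ∉ τ ✗.
  V = {[F=H]}: π^{-1}(V) = {F, H} ∈ τ ✓.
  V = {[E=G], [F=H]}: π^{-1}(V) = {E, F, G, H} ∉ τ ✗.
  V = {[I]}: π^{-1}(V) = {I} ∉ τ ✗.
  V = {[E=G], [I]}: π^{-1}(V) = {E, G, I} ∉ τ ✗.
  V = {[F=H], [I]}: π^{-1}(V) = {F, H, I} ∉ τ ✗.
  V = {[E=G], [F=H], [I]}: π^{-1}(V) = {E, F, G, H, I} ∈ τ ✓.
Open sets in the quotient: τ_Q = {{}, {[F=H]}, {[E=G], [F=H], [I]}} (3 elements).


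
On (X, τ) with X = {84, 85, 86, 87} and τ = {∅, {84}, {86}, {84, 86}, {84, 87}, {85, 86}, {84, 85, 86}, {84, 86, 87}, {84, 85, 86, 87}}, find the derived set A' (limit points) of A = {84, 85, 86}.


A' = {85, 87}

For each x ∈ X, list the open sets U ∈ τ with x ∈ U, then check whether U ∩ (A ∖ {x}) ≠ ∅ for every such U.
  x = 84: open {84} ∋ x has {84} ∩ (A ∖ {84}) = ∅, so x is NOT a limit point.
  x = 85: opens ∋ x are {85, 86}, {84, 85, 86}, {84, 85, 86, 87}; each meets A ∖ {85}, so x IS a limit point.
  x = 86: open {86} ∋ x has {86} ∩ (A ∖ {86}) = ∅, so x is NOT a limit point.
  x = 87: opens ∋ x are {84, 87}, {84, 86, 87}, {84, 85, 86, 87}; each meets A ∖ {87}, so x IS a limit point.
Collecting: A' = {85, 87}.


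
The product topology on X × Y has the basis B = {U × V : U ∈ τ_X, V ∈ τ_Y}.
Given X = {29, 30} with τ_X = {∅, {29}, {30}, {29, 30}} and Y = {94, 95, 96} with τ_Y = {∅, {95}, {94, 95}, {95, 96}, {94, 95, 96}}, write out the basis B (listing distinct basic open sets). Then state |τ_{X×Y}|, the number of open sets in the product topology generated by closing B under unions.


Basis B = {∅ × ∅, {29} × {95}, {30} × {95}, {29} × {94, 95}, {29} × {95, 96}, {29, 30} × {95}, {30} × {94, 95}, {30} × {95, 96}, {29} × {94, 95, 96}, {30} × {94, 95, 96}, {29, 30} × {94, 95}, {29, 30} × {95, 96}, {29, 30} × {94, 95, 96}}; |τ_{X×Y}| = 25.

Enumerate products U × V with U ∈ τ_X, V ∈ τ_Y (deduplicated):
  ∅ × ∅ = {} (∅)
  {29} × {95} = {(29,95)}
  {30} × {95} = {(30,95)}
  {29} × {94, 95} = {(29,94), (29,95)}
  {29} × {95, 96} = {(29,95), (29,96)}
  {29, 30} × {95} = {(29,95), (30,95)}
  {30} × {94, 95} = {(30,94), (30,95)}
  {30} × {95, 96} = {(30,95), (30,96)}
  {29} × {94, 95, 96} = {(29,94), (29,95), (29,96)}
  {30} × {94, 95, 96} = {(30,94), (30,95), (30,96)}
  {29, 30} × {94, 95} = {(29,94), (29,95), (30,94), (30,95)}
  {29, 30} × {95, 96} = {(29,95), (29,96), (30,95), (30,96)}
  {29, 30} × {94, 95, 96} = {(29,94), (29,95), (29,96), (30,94), (30,95), (30,96)}
These 13 distinct sets form the basis B.
Close under arbitrary unions to get τ_{X×Y}; counting gives |τ_{X×Y}| = 25.


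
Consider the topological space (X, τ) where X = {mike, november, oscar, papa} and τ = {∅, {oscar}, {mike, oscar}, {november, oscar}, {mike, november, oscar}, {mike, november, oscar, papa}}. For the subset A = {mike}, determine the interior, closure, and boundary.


int(A) = ∅, cl(A) = {mike, papa}, ∂A = {mike, papa}.

Closed sets in (X, τ) are complements of opens:
  closed(X, τ) = {∅, {papa}, {mike, papa}, {november, papa}, {mike, november, papa}, {mike, november, oscar, papa}}.
int(A) = ⋃ {U ∈ τ : U ⊆ A}. Opens contained in A: ∅.
Taking the union of these: int(A) = ∅.
cl(A) = ⋂ {C closed : A ⊆ C}. Closed sets containing A: {mike, papa}, {mike, november, papa}, {mike, november, oscar, papa}.
Intersecting these: cl(A) = {mike, papa}.
∂A = cl(A) ∖ int(A) = {mike, papa} ∖ ∅ = {mike, papa}.


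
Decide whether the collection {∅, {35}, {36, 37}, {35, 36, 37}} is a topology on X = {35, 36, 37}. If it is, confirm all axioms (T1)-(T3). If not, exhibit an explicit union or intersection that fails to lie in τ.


τ IS a topology on X.

Axiom (T1): ∅ ∈ τ? Yes; X ∈ τ? Yes.
Axiom (T2/T3): check pairwise unions and intersections of members of τ.
All pairwise intersections and unions checked — each lies in τ. Therefore τ satisfies (T1), (T2), (T3): it IS a topology on X.


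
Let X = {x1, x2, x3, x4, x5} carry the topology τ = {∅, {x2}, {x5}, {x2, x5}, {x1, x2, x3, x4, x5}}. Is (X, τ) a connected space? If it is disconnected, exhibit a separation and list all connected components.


(X, τ) is connected.

Find clopen sets (U ∈ τ with X ∖ U ∈ τ):
  U = ∅, X ∖ U = {x1, x2, x3, x4, x5} — both open, so U is clopen.
  U = {x1, x2, x3, x4, x5}, X ∖ U = ∅ — both open, so U is clopen.
Only trivial clopens (∅ and X) exist, so (X, τ) is connected.
Compute connected components by grouping points that agree on all clopens:
  component: {x1, x2, x3, x4, x5}


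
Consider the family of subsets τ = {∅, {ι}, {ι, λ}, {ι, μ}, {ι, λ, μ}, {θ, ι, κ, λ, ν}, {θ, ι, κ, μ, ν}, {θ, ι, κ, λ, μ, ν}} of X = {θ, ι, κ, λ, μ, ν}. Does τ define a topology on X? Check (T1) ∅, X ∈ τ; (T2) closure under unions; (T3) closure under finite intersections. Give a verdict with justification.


τ is NOT a topology on X.

Axiom (T1): ∅ ∈ τ? Yes; X ∈ τ? Yes.
Axiom (T2/T3): check pairwise unions and intersections of members of τ.
Counterexample for (T3): {θ, ι, κ, λ, ν} ∩ {θ, ι, κ, μ, ν} = {θ, ι, κ, ν} ∉ τ. Therefore τ is NOT a topology.


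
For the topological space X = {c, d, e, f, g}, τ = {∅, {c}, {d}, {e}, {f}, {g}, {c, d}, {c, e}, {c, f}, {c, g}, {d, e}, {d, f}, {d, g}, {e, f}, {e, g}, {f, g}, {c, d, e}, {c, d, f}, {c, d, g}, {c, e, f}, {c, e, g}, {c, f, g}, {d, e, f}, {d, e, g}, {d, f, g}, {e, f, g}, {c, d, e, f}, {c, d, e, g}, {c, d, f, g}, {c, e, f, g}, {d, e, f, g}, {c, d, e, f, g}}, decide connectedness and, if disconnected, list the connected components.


(X, τ) is disconnected; components = [{c}, {d}, {e}, {f}, {g}].

Find clopen sets (U ∈ τ with X ∖ U ∈ τ):
  U = ∅, X ∖ U = {c, d, e, f, g} — both open, so U is clopen.
  U = {c}, X ∖ U = {d, e, f, g} — both open, so U is clopen.
  U = {d}, X ∖ U = {c, e, f, g} — both open, so U is clopen.
  U = {e}, X ∖ U = {c, d, f, g} — both open, so U is clopen.
  U = {f}, X ∖ U = {c, d, e, g} — both open, so U is clopen.
  U = {g}, X ∖ U = {c, d, e, f} — both open, so U is clopen.
  U = {c, d}, X ∖ U = {e, f, g} — both open, so U is clopen.
  U = {c, e}, X ∖ U = {d, f, g} — both open, so U is clopen.
  U = {c, f}, X ∖ U = {d, e, g} — both open, so U is clopen.
  U = {c, g}, X ∖ U = {d, e, f} — both open, so U is clopen.
  U = {d, e}, X ∖ U = {c, f, g} — both open, so U is clopen.
  U = {d, f}, X ∖ U = {c, e, g} — both open, so U is clopen.
  U = {d, g}, X ∖ U = {c, e, f} — both open, so U is clopen.
  U = {e, f}, X ∖ U = {c, d, g} — both open, so U is clopen.
  U = {e, g}, X ∖ U = {c, d, f} — both open, so U is clopen.
  U = {f, g}, X ∖ U = {c, d, e} — both open, so U is clopen.
  U = {c, d, e}, X ∖ U = {f, g} — both open, so U is clopen.
  U = {c, d, f}, X ∖ U = {e, g} — both open, so U is clopen.
  U = {c, d, g}, X ∖ U = {e, f} — both open, so U is clopen.
  U = {c, e, f}, X ∖ U = {d, g} — both open, so U is clopen.
  U = {c, e, g}, X ∖ U = {d, f} — both open, so U is clopen.
  U = {c, f, g}, X ∖ U = {d, e} — both open, so U is clopen.
  U = {d, e, f}, X ∖ U = {c, g} — both open, so U is clopen.
  U = {d, e, g}, X ∖ U = {c, f} — both open, so U is clopen.
  U = {d, f, g}, X ∖ U = {c, e} — both open, so U is clopen.
  U = {e, f, g}, X ∖ U = {c, d} — both open, so U is clopen.
  U = {c, d, e, f}, X ∖ U = {g} — both open, so U is clopen.
  U = {c, d, e, g}, X ∖ U = {f} — both open, so U is clopen.
  U = {c, d, f, g}, X ∖ U = {e} — both open, so U is clopen.
  U = {c, e, f, g}, X ∖ U = {d} — both open, so U is clopen.
  U = {d, e, f, g}, X ∖ U = {c} — both open, so U is clopen.
  U = {c, d, e, f, g}, X ∖ U = ∅ — both open, so U is clopen.
Nontrivial clopen(s) exist: e.g. {f}. So (X, τ) is disconnected.
Compute connected components by grouping points that agree on all clopens:
  component: {c}
  component: {d}
  component: {e}
  component: {f}
  component: {g}


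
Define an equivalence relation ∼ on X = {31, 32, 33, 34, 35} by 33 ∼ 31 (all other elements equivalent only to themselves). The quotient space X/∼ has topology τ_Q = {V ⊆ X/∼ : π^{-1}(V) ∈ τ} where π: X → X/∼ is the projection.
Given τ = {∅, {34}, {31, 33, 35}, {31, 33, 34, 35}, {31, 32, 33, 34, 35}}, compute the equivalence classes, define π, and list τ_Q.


X/∼ = {[31=33], [32], [34], [35]}; |τ_Q| = 5.

Equivalence classes: [31=33], [32], [34], [35].
Quotient map π: X → X/∼ sends 31 ↦ [31=33], 32 ↦ [32], 33 ↦ [31=33], 34 ↦ [34], 35 ↦ [35].
For each subset V ⊆ X/∼, compute π^{-1}(V) ⊆ X and check whether π^{-1}(V) ∈ τ. V is open in τ_Q iff π^{-1}(V) ∈ τ.
  V = {}: π^{-1}(V) = ∅ ∈ τ ✓.
  V = {[31=33]}: π^{-1}(V) = {31, 33} ∉ τ ✗.
  V = {[32]}: π^{-1}(V) = {32} ∉ τ ✗.
  V = {[31=33], [32]}: π^{-1}(V) = {31, 32, 33} ∉ τ ✗.
  V = {[34]}: π^{-1}(V) = {34} ∈ τ ✓.
  V = {[31=33], [34]}: π^{-1}(V) = {31, 33, 34} ∉ τ ✗.
  V = {[32], [34]}: π^{-1}(V) = {32, 34} ∉ τ ✗.
  V = {[31=33], [32], [34]}: π^{-1}(V) = {31, 32, 33, 34} ∉ τ ✗.
  V = {[35]}: π^{-1}(V) = {35} ∉ τ ✗.
  V = {[31=33], [35]}: π^{-1}(V) = {31, 33, 35} ∈ τ ✓.
  V = {[32], [35]}: π^{-1}(V) = {32, 35} ∉ τ ✗.
  V = {[31=33], [32], [35]}: π^{-1}(V) = {31, 32, 33, 35} ∉ τ ✗.
  V = {[34], [35]}: π^{-1}(V) = {34, 35} ∉ τ ✗.
  V = {[31=33], [34], [35]}: π^{-1}(V) = {31, 33, 34, 35} ∈ τ ✓.
  V = {[32], [34], [35]}: π^{-1}(V) = {32, 34, 35} ∉ τ ✗.
  V = {[31=33], [32], [34], [35]}: π^{-1}(V) = {31, 32, 33, 34, 35} ∈ τ ✓.
Open sets in the quotient: τ_Q = {{}, {[34]}, {[31=33], [35]}, {[31=33], [34], [35]}, {[31=33], [32], [34], [35]}} (5 elements).


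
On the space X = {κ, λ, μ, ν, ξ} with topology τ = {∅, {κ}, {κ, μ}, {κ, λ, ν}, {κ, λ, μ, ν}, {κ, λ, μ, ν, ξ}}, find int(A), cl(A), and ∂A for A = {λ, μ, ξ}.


int(A) = ∅, cl(A) = {λ, μ, ν, ξ}, ∂A = {λ, μ, ν, ξ}.

Closed sets in (X, τ) are complements of opens:
  closed(X, τ) = {∅, {ξ}, {μ, ξ}, {λ, ν, ξ}, {λ, μ, ν, ξ}, {κ, λ, μ, ν, ξ}}.
int(A) = ⋃ {U ∈ τ : U ⊆ A}. Opens contained in A: ∅.
Taking the union of these: int(A) = ∅.
cl(A) = ⋂ {C closed : A ⊆ C}. Closed sets containing A: {λ, μ, ν, ξ}, {κ, λ, μ, ν, ξ}.
Intersecting these: cl(A) = {λ, μ, ν, ξ}.
∂A = cl(A) ∖ int(A) = {λ, μ, ν, ξ} ∖ ∅ = {λ, μ, ν, ξ}.


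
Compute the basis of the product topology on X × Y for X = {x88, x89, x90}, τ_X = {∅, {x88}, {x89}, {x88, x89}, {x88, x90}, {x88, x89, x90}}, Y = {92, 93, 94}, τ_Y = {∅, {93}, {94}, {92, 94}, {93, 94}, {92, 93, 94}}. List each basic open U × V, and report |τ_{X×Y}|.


Basis B = {∅ × ∅, {x88} × {93}, {x88} × {94}, {x89} × {93}, {x89} × {94}, {x88} × {92, 94}, {x88} × {93, 94}, {x88, x89} × {93}, {x88, x90} × {93}, {x88, x89} × {94}, {x88, x90} × {94}, {x89} × {92, 94}, {x89} × {93, 94}, {x88} × {92, 93, 94}, {x88, x89, x90} × {93}, {x88, x89, x90} × {94}, {x89} × {92, 93, 94}, {x88, x89} × {92, 94}, {x88, x90} × {92, 94}, {x88, x89} × {93, 94}, {x88, x90} × {93, 94}, {x88, x89} × {92, 93, 94}, {x88, x90} × {92, 93, 94}, {x88, x89, x90} × {92, 94}, {x88, x89, x90} × {93, 94}, {x88, x89, x90} × {92, 93, 94}}; |τ_{X×Y}| = 108.

Enumerate products U × V with U ∈ τ_X, V ∈ τ_Y (deduplicated):
  ∅ × ∅ = {} (∅)
  {x88} × {93} = {(x88,93)}
  {x88} × {94} = {(x88,94)}
  {x89} × {93} = {(x89,93)}
  {x89} × {94} = {(x89,94)}
  {x88} × {92, 94} = {(x88,92), (x88,94)}
  {x88} × {93, 94} = {(x88,93), (x88,94)}
  {x88, x89} × {93} = {(x88,93), (x89,93)}
  {x88, x90} × {93} = {(x88,93), (x90,93)}
  {x88, x89} × {94} = {(x88,94), (x89,94)}
  {x88, x90} × {94} = {(x88,94), (x90,94)}
  {x89} × {92, 94} = {(x89,92), (x89,94)}
  {x89} × {93, 94} = {(x89,93), (x89,94)}
  {x88} × {92, 93, 94} = {(x88,92), (x88,93), (x88,94)}
  {x88, x89, x90} × {93} = {(x88,93), (x89,93), (x90,93)}
  {x88, x89, x90} × {94} = {(x88,94), (x89,94), (x90,94)}
  {x89} × {92, 93, 94} = {(x89,92), (x89,93), (x89,94)}
  {x88, x89} × {92, 94} = {(x88,92), (x88,94), (x89,92), (x89,94)}
  {x88, x90} × {92, 94} = {(x88,92), (x88,94), (x90,92), (x90,94)}
  {x88, x89} × {93, 94} = {(x88,93), (x88,94), (x89,93), (x89,94)}
  {x88, x90} × {93, 94} = {(x88,93), (x88,94), (x90,93), (x90,94)}
  {x88, x89} × {92, 93, 94} = {(x88,92), (x88,93), (x88,94), (x89,92), (x89,93), (x89,94)}
  {x88, x90} × {92, 93, 94} = {(x88,92), (x88,93), (x88,94), (x90,92), (x90,93), (x90,94)}
  {x88, x89, x90} × {92, 94} = {(x88,92), (x88,94), (x89,92), (x89,94), (x90,92), (x90,94)}
  {x88, x89, x90} × {93, 94} = {(x88,93), (x88,94), (x89,93), (x89,94), (x90,93), (x90,94)}
  {x88, x89, x90} × {92, 93, 94} = {(x88,92), (x88,93), (x88,94), (x89,92), (x89,93), (x89,94), (x90,92), (x90,93), (x90,94)}
These 26 distinct sets form the basis B.
Close under arbitrary unions to get τ_{X×Y}; counting gives |τ_{X×Y}| = 108.


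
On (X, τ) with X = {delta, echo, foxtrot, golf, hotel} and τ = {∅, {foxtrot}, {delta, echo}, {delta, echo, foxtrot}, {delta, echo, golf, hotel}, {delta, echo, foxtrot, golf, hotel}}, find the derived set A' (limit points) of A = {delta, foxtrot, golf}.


A' = {echo, golf, hotel}

For each x ∈ X, list the open sets U ∈ τ with x ∈ U, then check whether U ∩ (A ∖ {x}) ≠ ∅ for every such U.
  x = delta: open {delta, echo} ∋ x has {delta, echo} ∩ (A ∖ {delta}) = ∅, so x is NOT a limit point.
  x = echo: opens ∋ x are {delta, echo}, {delta, echo, foxtrot}, {delta, echo, golf, hotel}, {delta, echo, foxtrot, golf, hotel}; each meets A ∖ {echo}, so x IS a limit point.
  x = foxtrot: open {foxtrot} ∋ x has {foxtrot} ∩ (A ∖ {foxtrot}) = ∅, so x is NOT a limit point.
  x = golf: opens ∋ x are {delta, echo, golf, hotel}, {delta, echo, foxtrot, golf, hotel}; each meets A ∖ {golf}, so x IS a limit point.
  x = hotel: opens ∋ x are {delta, echo, golf, hotel}, {delta, echo, foxtrot, golf, hotel}; each meets A ∖ {hotel}, so x IS a limit point.
Collecting: A' = {echo, golf, hotel}.


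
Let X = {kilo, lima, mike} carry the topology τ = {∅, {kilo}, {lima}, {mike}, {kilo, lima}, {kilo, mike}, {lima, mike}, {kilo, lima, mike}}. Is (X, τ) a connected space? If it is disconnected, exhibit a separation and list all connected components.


(X, τ) is disconnected; components = [{kilo}, {lima}, {mike}].

Find clopen sets (U ∈ τ with X ∖ U ∈ τ):
  U = ∅, X ∖ U = {kilo, lima, mike} — both open, so U is clopen.
  U = {kilo}, X ∖ U = {lima, mike} — both open, so U is clopen.
  U = {lima}, X ∖ U = {kilo, mike} — both open, so U is clopen.
  U = {mike}, X ∖ U = {kilo, lima} — both open, so U is clopen.
  U = {kilo, lima}, X ∖ U = {mike} — both open, so U is clopen.
  U = {kilo, mike}, X ∖ U = {lima} — both open, so U is clopen.
  U = {lima, mike}, X ∖ U = {kilo} — both open, so U is clopen.
  U = {kilo, lima, mike}, X ∖ U = ∅ — both open, so U is clopen.
Nontrivial clopen(s) exist: e.g. {mike}. So (X, τ) is disconnected.
Compute connected components by grouping points that agree on all clopens:
  component: {kilo}
  component: {lima}
  component: {mike}


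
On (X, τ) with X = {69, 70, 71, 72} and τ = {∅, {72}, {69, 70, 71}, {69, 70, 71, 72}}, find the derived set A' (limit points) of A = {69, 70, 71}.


A' = {69, 70, 71}

For each x ∈ X, list the open sets U ∈ τ with x ∈ U, then check whether U ∩ (A ∖ {x}) ≠ ∅ for every such U.
  x = 69: opens ∋ x are {69, 70, 71}, {69, 70, 71, 72}; each meets A ∖ {69}, so x IS a limit point.
  x = 70: opens ∋ x are {69, 70, 71}, {69, 70, 71, 72}; each meets A ∖ {70}, so x IS a limit point.
  x = 71: opens ∋ x are {69, 70, 71}, {69, 70, 71, 72}; each meets A ∖ {71}, so x IS a limit point.
  x = 72: open {72} ∋ x has {72} ∩ (A ∖ {72}) = ∅, so x is NOT a limit point.
Collecting: A' = {69, 70, 71}.


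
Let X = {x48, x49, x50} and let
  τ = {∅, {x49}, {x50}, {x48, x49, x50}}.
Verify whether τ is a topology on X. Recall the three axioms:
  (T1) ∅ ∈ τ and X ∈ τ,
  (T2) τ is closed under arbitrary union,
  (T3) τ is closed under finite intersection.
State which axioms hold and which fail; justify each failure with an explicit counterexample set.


τ is NOT a topology on X.

Axiom (T1): ∅ ∈ τ? Yes; X ∈ τ? Yes.
Axiom (T2/T3): check pairwise unions and intersections of members of τ.
Counterexample for (T2): {x49} ∪ {x50} = {x49, x50} ∉ τ. Therefore τ is NOT a topology.


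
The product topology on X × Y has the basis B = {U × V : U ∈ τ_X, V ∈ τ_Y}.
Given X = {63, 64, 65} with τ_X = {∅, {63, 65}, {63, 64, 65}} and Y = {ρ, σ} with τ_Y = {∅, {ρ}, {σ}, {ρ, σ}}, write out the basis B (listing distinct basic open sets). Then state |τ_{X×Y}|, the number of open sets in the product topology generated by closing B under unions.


Basis B = {∅ × ∅, {63, 65} × {ρ}, {63, 65} × {σ}, {63, 64, 65} × {ρ}, {63, 64, 65} × {σ}, {63, 65} × {ρ, σ}, {63, 64, 65} × {ρ, σ}}; |τ_{X×Y}| = 9.

Enumerate products U × V with U ∈ τ_X, V ∈ τ_Y (deduplicated):
  ∅ × ∅ = {} (∅)
  {63, 65} × {ρ} = {(63,ρ), (65,ρ)}
  {63, 65} × {σ} = {(63,σ), (65,σ)}
  {63, 64, 65} × {ρ} = {(63,ρ), (64,ρ), (65,ρ)}
  {63, 64, 65} × {σ} = {(63,σ), (64,σ), (65,σ)}
  {63, 65} × {ρ, σ} = {(63,ρ), (63,σ), (65,ρ), (65,σ)}
  {63, 64, 65} × {ρ, σ} = {(63,ρ), (63,σ), (64,ρ), (64,σ), (65,ρ), (65,σ)}
These 7 distinct sets form the basis B.
Close under arbitrary unions to get τ_{X×Y}; counting gives |τ_{X×Y}| = 9.


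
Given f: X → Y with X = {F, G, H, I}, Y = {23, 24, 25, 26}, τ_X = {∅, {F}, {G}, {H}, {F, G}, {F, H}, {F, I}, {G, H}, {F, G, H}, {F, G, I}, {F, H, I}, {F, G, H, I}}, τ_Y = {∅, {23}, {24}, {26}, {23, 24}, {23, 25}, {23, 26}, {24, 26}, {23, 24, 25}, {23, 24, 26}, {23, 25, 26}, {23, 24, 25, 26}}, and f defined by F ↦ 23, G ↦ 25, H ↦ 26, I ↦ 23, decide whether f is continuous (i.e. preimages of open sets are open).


f IS continuous.

Compute f^{-1}(U) for each U ∈ τ_Y:
  U = ∅: f^{-1}(U) = ∅ ∈ τ_X ✓.
  U = {23}: f^{-1}(U) = {F, I} ∈ τ_X ✓.
  U = {24}: f^{-1}(U) = ∅ ∈ τ_X ✓.
  U = {26}: f^{-1}(U) = {H} ∈ τ_X ✓.
  U = {23, 24}: f^{-1}(U) = {F, I} ∈ τ_X ✓.
  U = {23, 25}: f^{-1}(U) = {F, G, I} ∈ τ_X ✓.
  U = {23, 26}: f^{-1}(U) = {F, H, I} ∈ τ_X ✓.
  U = {24, 26}: f^{-1}(U) = {H} ∈ τ_X ✓.
  U = {23, 24, 25}: f^{-1}(U) = {F, G, I} ∈ τ_X ✓.
  U = {23, 24, 26}: f^{-1}(U) = {F, H, I} ∈ τ_X ✓.
  U = {23, 25, 26}: f^{-1}(U) = {F, G, H, I} ∈ τ_X ✓.
  U = {23, 24, 25, 26}: f^{-1}(U) = {F, G, H, I} ∈ τ_X ✓.
Every preimage lies in τ_X, so f IS continuous.


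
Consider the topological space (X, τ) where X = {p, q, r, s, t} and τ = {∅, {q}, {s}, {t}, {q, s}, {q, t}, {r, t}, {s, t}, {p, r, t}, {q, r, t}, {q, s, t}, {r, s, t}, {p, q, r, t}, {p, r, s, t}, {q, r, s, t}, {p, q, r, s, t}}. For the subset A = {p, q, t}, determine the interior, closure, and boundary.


int(A) = {q, t}, cl(A) = {p, q, r, t}, ∂A = {p, r}.

Closed sets in (X, τ) are complements of opens:
  closed(X, τ) = {∅, {p}, {q}, {s}, {p, q}, {p, r}, {p, s}, {q, s}, {p, q, r}, {p, q, s}, {p, r, s}, {p, r, t}, {p, q, r, s}, {p, q, r, t}, {p, r, s, t}, {p, q, r, s, t}}.
int(A) = ⋃ {U ∈ τ : U ⊆ A}. Opens contained in A: ∅, {q}, {t}, {q, t}.
Taking the union of these: int(A) = {q, t}.
cl(A) = ⋂ {C closed : A ⊆ C}. Closed sets containing A: {p, q, r, t}, {p, q, r, s, t}.
Intersecting these: cl(A) = {p, q, r, t}.
∂A = cl(A) ∖ int(A) = {p, q, r, t} ∖ {q, t} = {p, r}.


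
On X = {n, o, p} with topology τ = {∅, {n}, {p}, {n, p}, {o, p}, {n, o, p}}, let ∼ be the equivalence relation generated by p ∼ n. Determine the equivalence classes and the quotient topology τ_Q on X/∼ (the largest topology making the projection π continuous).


X/∼ = {[n=p], [o]}; |τ_Q| = 3.

Equivalence classes: [n=p], [o].
Quotient map π: X → X/∼ sends n ↦ [n=p], o ↦ [o], p ↦ [n=p].
For each subset V ⊆ X/∼, compute π^{-1}(V) ⊆ X and check whether π^{-1}(V) ∈ τ. V is open in τ_Q iff π^{-1}(V) ∈ τ.
  V = {}: π^{-1}(V) = ∅ ∈ τ ✓.
  V = {[n=p]}: π^{-1}(V) = {n, p} ∈ τ ✓.
  V = {[o]}: π^{-1}(V) = {o} ∉ τ ✗.
  V = {[n=p], [o]}: π^{-1}(V) = {n, o, p} ∈ τ ✓.
Open sets in the quotient: τ_Q = {{}, {[n=p]}, {[n=p], [o]}} (3 elements).


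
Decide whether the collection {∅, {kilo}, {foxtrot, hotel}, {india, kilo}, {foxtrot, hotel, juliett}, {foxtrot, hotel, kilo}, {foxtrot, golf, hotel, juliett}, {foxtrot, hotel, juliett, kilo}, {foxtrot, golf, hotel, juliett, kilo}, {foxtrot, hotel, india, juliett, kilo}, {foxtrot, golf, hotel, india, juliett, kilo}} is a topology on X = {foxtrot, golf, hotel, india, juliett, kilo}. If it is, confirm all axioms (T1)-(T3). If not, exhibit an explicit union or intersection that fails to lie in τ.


τ is NOT a topology on X.

Axiom (T1): ∅ ∈ τ? Yes; X ∈ τ? Yes.
Axiom (T2/T3): check pairwise unions and intersections of members of τ.
Counterexample for (T2): {foxtrot, hotel} ∪ {india, kilo} = {foxtrot, hotel, india, kilo} ∉ τ. Therefore τ is NOT a topology.


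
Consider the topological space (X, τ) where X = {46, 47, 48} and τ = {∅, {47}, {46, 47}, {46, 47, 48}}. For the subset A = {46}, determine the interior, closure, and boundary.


int(A) = ∅, cl(A) = {46, 48}, ∂A = {46, 48}.

Closed sets in (X, τ) are complements of opens:
  closed(X, τ) = {∅, {48}, {46, 48}, {46, 47, 48}}.
int(A) = ⋃ {U ∈ τ : U ⊆ A}. Opens contained in A: ∅.
Taking the union of these: int(A) = ∅.
cl(A) = ⋂ {C closed : A ⊆ C}. Closed sets containing A: {46, 48}, {46, 47, 48}.
Intersecting these: cl(A) = {46, 48}.
∂A = cl(A) ∖ int(A) = {46, 48} ∖ ∅ = {46, 48}.


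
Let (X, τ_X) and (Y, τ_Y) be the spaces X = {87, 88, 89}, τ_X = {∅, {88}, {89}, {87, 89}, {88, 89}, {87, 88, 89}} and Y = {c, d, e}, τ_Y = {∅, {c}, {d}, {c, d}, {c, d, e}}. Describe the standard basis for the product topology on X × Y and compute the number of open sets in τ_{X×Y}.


Basis B = {∅ × ∅, {88} × {c}, {88} × {d}, {89} × {c}, {89} × {d}, {87, 89} × {c}, {87, 89} × {d}, {88} × {c, d}, {88, 89} × {c}, {88, 89} × {d}, {89} × {c, d}, {87, 88, 89} × {c}, {87, 88, 89} × {d}, {88} × {c, d, e}, {89} × {c, d, e}, {87, 89} × {c, d}, {88, 89} × {c, d}, {87, 89} × {c, d, e}, {87, 88, 89} × {c, d}, {88, 89} × {c, d, e}, {87, 88, 89} × {c, d, e}}; |τ_{X×Y}| = 70.

Enumerate products U × V with U ∈ τ_X, V ∈ τ_Y (deduplicated):
  ∅ × ∅ = {} (∅)
  {88} × {c} = {(88,c)}
  {88} × {d} = {(88,d)}
  {89} × {c} = {(89,c)}
  {89} × {d} = {(89,d)}
  {87, 89} × {c} = {(87,c), (89,c)}
  {87, 89} × {d} = {(87,d), (89,d)}
  {88} × {c, d} = {(88,c), (88,d)}
  {88, 89} × {c} = {(88,c), (89,c)}
  {88, 89} × {d} = {(88,d), (89,d)}
  {89} × {c, d} = {(89,c), (89,d)}
  {87, 88, 89} × {c} = {(87,c), (88,c), (89,c)}
  {87, 88, 89} × {d} = {(87,d), (88,d), (89,d)}
  {88} × {c, d, e} = {(88,c), (88,d), (88,e)}
  {89} × {c, d, e} = {(89,c), (89,d), (89,e)}
  {87, 89} × {c, d} = {(87,c), (87,d), (89,c), (89,d)}
  {88, 89} × {c, d} = {(88,c), (88,d), (89,c), (89,d)}
  {87, 89} × {c, d, e} = {(87,c), (87,d), (87,e), (89,c), (89,d), (89,e)}
  {87, 88, 89} × {c, d} = {(87,c), (87,d), (88,c), (88,d), (89,c), (89,d)}
  {88, 89} × {c, d, e} = {(88,c), (88,d), (88,e), (89,c), (89,d), (89,e)}
  {87, 88, 89} × {c, d, e} = {(87,c), (87,d), (87,e), (88,c), (88,d), (88,e), (89,c), (89,d), (89,e)}
These 21 distinct sets form the basis B.
Close under arbitrary unions to get τ_{X×Y}; counting gives |τ_{X×Y}| = 70.


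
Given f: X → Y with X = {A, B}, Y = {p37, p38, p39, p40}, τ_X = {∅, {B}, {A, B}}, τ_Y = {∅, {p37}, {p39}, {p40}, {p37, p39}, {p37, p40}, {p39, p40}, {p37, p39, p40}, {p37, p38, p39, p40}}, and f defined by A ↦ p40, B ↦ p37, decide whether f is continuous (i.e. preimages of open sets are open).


f is NOT continuous.

Compute f^{-1}(U) for each U ∈ τ_Y:
  U = ∅: f^{-1}(U) = ∅ ∈ τ_X ✓.
  U = {p37}: f^{-1}(U) = {B} ∈ τ_X ✓.
  U = {p39}: f^{-1}(U) = ∅ ∈ τ_X ✓.
  U = {p40}: f^{-1}(U) = {A} ∉ τ_X ✗.
  U = {p37, p39}: f^{-1}(U) = {B} ∈ τ_X ✓.
  U = {p37, p40}: f^{-1}(U) = {A, B} ∈ τ_X ✓.
  U = {p39, p40}: f^{-1}(U) = {A} ∉ τ_X ✗.
  U = {p37, p39, p40}: f^{-1}(U) = {A, B} ∈ τ_X ✓.
  U = {p37, p38, p39, p40}: f^{-1}(U) = {A, B} ∈ τ_X ✓.
Found U = {p40} with f^{-1}(U) = {A} not in τ_X. Therefore f is NOT continuous.


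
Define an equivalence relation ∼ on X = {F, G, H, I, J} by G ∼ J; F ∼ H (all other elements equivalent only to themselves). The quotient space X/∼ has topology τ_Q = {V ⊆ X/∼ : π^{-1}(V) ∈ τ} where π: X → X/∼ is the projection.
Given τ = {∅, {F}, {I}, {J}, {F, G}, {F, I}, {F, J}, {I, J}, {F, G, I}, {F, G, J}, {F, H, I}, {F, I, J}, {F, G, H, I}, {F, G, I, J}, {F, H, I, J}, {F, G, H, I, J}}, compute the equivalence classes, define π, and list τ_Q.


X/∼ = {[F=H], [G=J], [I]}; |τ_Q| = 4.

Equivalence classes: [F=H], [G=J], [I].
Quotient map π: X → X/∼ sends F ↦ [F=H], G ↦ [G=J], H ↦ [F=H], I ↦ [I], J ↦ [G=J].
For each subset V ⊆ X/∼, compute π^{-1}(V) ⊆ X and check whether π^{-1}(V) ∈ τ. V is open in τ_Q iff π^{-1}(V) ∈ τ.
  V = {}: π^{-1}(V) = ∅ ∈ τ ✓.
  V = {[F=H]}: π^{-1}(V) = {F, H} ∉ τ ✗.
  V = {[G=J]}: π^{-1}(V) = {G, J} ∉ τ ✗.
  V = {[F=H], [G=J]}: π^{-1}(V) = {F, G, H, J} ∉ τ ✗.
  V = {[I]}: π^{-1}(V) = {I} ∈ τ ✓.
  V = {[F=H], [I]}: π^{-1}(V) = {F, H, I} ∈ τ ✓.
  V = {[G=J], [I]}: π^{-1}(V) = {G, I, J} ∉ τ ✗.
  V = {[F=H], [G=J], [I]}: π^{-1}(V) = {F, G, H, I, J} ∈ τ ✓.
Open sets in the quotient: τ_Q = {{}, {[I]}, {[F=H], [I]}, {[F=H], [G=J], [I]}} (4 elements).


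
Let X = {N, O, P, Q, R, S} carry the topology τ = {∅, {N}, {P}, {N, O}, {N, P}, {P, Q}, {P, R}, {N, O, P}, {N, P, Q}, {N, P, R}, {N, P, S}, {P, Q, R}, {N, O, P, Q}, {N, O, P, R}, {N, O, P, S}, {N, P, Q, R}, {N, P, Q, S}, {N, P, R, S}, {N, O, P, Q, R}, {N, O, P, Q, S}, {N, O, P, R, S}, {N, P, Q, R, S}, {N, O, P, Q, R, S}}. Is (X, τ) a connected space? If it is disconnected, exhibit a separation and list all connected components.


(X, τ) is connected.

Find clopen sets (U ∈ τ with X ∖ U ∈ τ):
  U = ∅, X ∖ U = {N, O, P, Q, R, S} — both open, so U is clopen.
  U = {N, O, P, Q, R, S}, X ∖ U = ∅ — both open, so U is clopen.
Only trivial clopens (∅ and X) exist, so (X, τ) is connected.
Compute connected components by grouping points that agree on all clopens:
  component: {N, O, P, Q, R, S}


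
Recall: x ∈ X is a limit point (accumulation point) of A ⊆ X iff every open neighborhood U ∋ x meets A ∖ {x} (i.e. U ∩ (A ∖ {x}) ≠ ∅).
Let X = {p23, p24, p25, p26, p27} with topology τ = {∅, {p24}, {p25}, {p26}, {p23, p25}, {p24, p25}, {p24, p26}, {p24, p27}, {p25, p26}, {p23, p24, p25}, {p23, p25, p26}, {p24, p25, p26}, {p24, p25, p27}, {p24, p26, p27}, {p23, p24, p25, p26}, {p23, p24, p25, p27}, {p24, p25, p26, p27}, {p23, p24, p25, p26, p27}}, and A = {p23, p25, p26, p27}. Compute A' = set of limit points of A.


A' = {p23}

For each x ∈ X, list the open sets U ∈ τ with x ∈ U, then check whether U ∩ (A ∖ {x}) ≠ ∅ for every such U.
  x = p23: opens ∋ x are {p23, p25}, {p23, p24, p25}, {p23, p25, p26}, {p23, p24, p25, p26}, {p23, p24, p25, p27}, {p23, p24, p25, p26, p27}; each meets A ∖ {p23}, so x IS a limit point.
  x = p24: open {p24} ∋ x has {p24} ∩ (A ∖ {p24}) = ∅, so x is NOT a limit point.
  x = p25: open {p25} ∋ x has {p25} ∩ (A ∖ {p25}) = ∅, so x is NOT a limit point.
  x = p26: open {p26} ∋ x has {p26} ∩ (A ∖ {p26}) = ∅, so x is NOT a limit point.
  x = p27: open {p24, p27} ∋ x has {p24, p27} ∩ (A ∖ {p27}) = ∅, so x is NOT a limit point.
Collecting: A' = {p23}.


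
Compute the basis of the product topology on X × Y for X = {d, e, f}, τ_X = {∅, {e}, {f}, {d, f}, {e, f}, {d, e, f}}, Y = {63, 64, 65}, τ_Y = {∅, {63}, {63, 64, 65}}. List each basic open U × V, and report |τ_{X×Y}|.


Basis B = {∅ × ∅, {e} × {63}, {f} × {63}, {d, f} × {63}, {e, f} × {63}, {d, e, f} × {63}, {e} × {63, 64, 65}, {f} × {63, 64, 65}, {d, f} × {63, 64, 65}, {e, f} × {63, 64, 65}, {d, e, f} × {63, 64, 65}}; |τ_{X×Y}| = 18.

Enumerate products U × V with U ∈ τ_X, V ∈ τ_Y (deduplicated):
  ∅ × ∅ = {} (∅)
  {e} × {63} = {(e,63)}
  {f} × {63} = {(f,63)}
  {d, f} × {63} = {(d,63), (f,63)}
  {e, f} × {63} = {(e,63), (f,63)}
  {d, e, f} × {63} = {(d,63), (e,63), (f,63)}
  {e} × {63, 64, 65} = {(e,63), (e,64), (e,65)}
  {f} × {63, 64, 65} = {(f,63), (f,64), (f,65)}
  {d, f} × {63, 64, 65} = {(d,63), (d,64), (d,65), (f,63), (f,64), (f,65)}
  {e, f} × {63, 64, 65} = {(e,63), (e,64), (e,65), (f,63), (f,64), (f,65)}
  {d, e, f} × {63, 64, 65} = {(d,63), (d,64), (d,65), (e,63), (e,64), (e,65), (f,63), (f,64), (f,65)}
These 11 distinct sets form the basis B.
Close under arbitrary unions to get τ_{X×Y}; counting gives |τ_{X×Y}| = 18.


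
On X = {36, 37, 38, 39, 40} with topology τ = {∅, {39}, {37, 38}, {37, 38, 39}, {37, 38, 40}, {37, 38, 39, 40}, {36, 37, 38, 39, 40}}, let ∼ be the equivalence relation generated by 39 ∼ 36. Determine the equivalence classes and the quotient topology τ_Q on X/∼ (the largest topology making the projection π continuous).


X/∼ = {[36=39], [37], [38], [40]}; |τ_Q| = 4.

Equivalence classes: [36=39], [37], [38], [40].
Quotient map π: X → X/∼ sends 36 ↦ [36=39], 37 ↦ [37], 38 ↦ [38], 39 ↦ [36=39], 40 ↦ [40].
For each subset V ⊆ X/∼, compute π^{-1}(V) ⊆ X and check whether π^{-1}(V) ∈ τ. V is open in τ_Q iff π^{-1}(V) ∈ τ.
  V = {}: π^{-1}(V) = ∅ ∈ τ ✓.
  V = {[36=39]}: π^{-1}(V) = {36, 39} ∉ τ ✗.
  V = {[37]}: π^{-1}(V) = {37} ∉ τ ✗.
  V = {[36=39], [37]}: π^{-1}(V) = {36, 37, 39} ∉ τ ✗.
  V = {[38]}: π^{-1}(V) = {38} ∉ τ ✗.
  V = {[36=39], [38]}: π^{-1}(V) = {36, 38, 39} ∉ τ ✗.
  V = {[37], [38]}: π^{-1}(V) = {37, 38} ∈ τ ✓.
  V = {[36=39], [37], [38]}: π^{-1}(V) = {36, 37, 38, 39} ∉ τ ✗.
  V = {[40]}: π^{-1}(V) = {40} ∉ τ ✗.
  V = {[36=39], [40]}: π^{-1}(V) = {36, 39, 40} ∉ τ ✗.
  V = {[37], [40]}: π^{-1}(V) = {37, 40} ∉ τ ✗.
  V = {[36=39], [37], [40]}: π^{-1}(V) = {36, 37, 39, 40} ∉ τ ✗.
  V = {[38], [40]}: π^{-1}(V) = {38, 40} ∉ τ ✗.
  V = {[36=39], [38], [40]}: π^{-1}(V) = {36, 38, 39, 40} ∉ τ ✗.
  V = {[37], [38], [40]}: π^{-1}(V) = {37, 38, 40} ∈ τ ✓.
  V = {[36=39], [37], [38], [40]}: π^{-1}(V) = {36, 37, 38, 39, 40} ∈ τ ✓.
Open sets in the quotient: τ_Q = {{}, {[37], [38]}, {[37], [38], [40]}, {[36=39], [37], [38], [40]}} (4 elements).


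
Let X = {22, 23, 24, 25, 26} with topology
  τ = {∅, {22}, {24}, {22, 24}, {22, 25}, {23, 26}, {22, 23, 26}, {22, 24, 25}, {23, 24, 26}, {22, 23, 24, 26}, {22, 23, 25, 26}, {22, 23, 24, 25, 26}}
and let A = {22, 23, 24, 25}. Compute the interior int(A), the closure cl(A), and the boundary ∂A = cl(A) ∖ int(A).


int(A) = {22, 24, 25}, cl(A) = {22, 23, 24, 25, 26}, ∂A = {23, 26}.

Closed sets in (X, τ) are complements of opens:
  closed(X, τ) = {∅, {24}, {25}, {22, 25}, {23, 26}, {24, 25}, {22, 24, 25}, {23, 24, 26}, {23, 25, 26}, {22, 23, 25, 26}, {23, 24, 25, 26}, {22, 23, 24, 25, 26}}.
int(A) = ⋃ {U ∈ τ : U ⊆ A}. Opens contained in A: ∅, {22}, {24}, {22, 24}, {22, 25}, {22, 24, 25}.
Taking the union of these: int(A) = {22, 24, 25}.
cl(A) = ⋂ {C closed : A ⊆ C}. Closed sets containing A: {22, 23, 24, 25, 26}.
Intersecting these: cl(A) = {22, 23, 24, 25, 26}.
∂A = cl(A) ∖ int(A) = {22, 23, 24, 25, 26} ∖ {22, 24, 25} = {23, 26}.


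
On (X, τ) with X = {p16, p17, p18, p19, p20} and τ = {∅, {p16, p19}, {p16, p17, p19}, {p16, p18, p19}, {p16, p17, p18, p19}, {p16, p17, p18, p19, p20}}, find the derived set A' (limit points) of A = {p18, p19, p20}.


A' = {p16, p17, p18, p20}

For each x ∈ X, list the open sets U ∈ τ with x ∈ U, then check whether U ∩ (A ∖ {x}) ≠ ∅ for every such U.
  x = p16: opens ∋ x are {p16, p19}, {p16, p17, p19}, {p16, p18, p19}, {p16, p17, p18, p19}, {p16, p17, p18, p19, p20}; each meets A ∖ {p16}, so x IS a limit point.
  x = p17: opens ∋ x are {p16, p17, p19}, {p16, p17, p18, p19}, {p16, p17, p18, p19, p20}; each meets A ∖ {p17}, so x IS a limit point.
  x = p18: opens ∋ x are {p16, p18, p19}, {p16, p17, p18, p19}, {p16, p17, p18, p19, p20}; each meets A ∖ {p18}, so x IS a limit point.
  x = p19: open {p16, p19} ∋ x has {p16, p19} ∩ (A ∖ {p19}) = ∅, so x is NOT a limit point.
  x = p20: opens ∋ x are {p16, p17, p18, p19, p20}; each meets A ∖ {p20}, so x IS a limit point.
Collecting: A' = {p16, p17, p18, p20}.


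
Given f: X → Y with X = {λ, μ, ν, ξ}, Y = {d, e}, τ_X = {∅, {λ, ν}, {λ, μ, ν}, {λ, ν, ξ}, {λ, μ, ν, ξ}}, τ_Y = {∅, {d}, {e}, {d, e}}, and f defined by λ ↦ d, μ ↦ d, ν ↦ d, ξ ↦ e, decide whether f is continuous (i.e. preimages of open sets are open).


f is NOT continuous.

Compute f^{-1}(U) for each U ∈ τ_Y:
  U = ∅: f^{-1}(U) = ∅ ∈ τ_X ✓.
  U = {d}: f^{-1}(U) = {λ, μ, ν} ∈ τ_X ✓.
  U = {e}: f^{-1}(U) = {ξ} ∉ τ_X ✗.
  U = {d, e}: f^{-1}(U) = {λ, μ, ν, ξ} ∈ τ_X ✓.
Found U = {e} with f^{-1}(U) = {ξ} not in τ_X. Therefore f is NOT continuous.
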